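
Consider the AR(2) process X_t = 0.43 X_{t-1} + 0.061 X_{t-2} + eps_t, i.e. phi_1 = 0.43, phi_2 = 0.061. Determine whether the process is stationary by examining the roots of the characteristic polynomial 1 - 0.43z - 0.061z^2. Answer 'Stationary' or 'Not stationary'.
\text{Stationary}

The AR(p) characteristic polynomial is P(z) = 1 - 0.43z - 0.061z^2.
Stationarity requires all roots to lie outside the unit circle, i.e. |z| > 1 for every root.
Set 1 + (-0.43) z + (-0.061) z^2 = 0, i.e. a z^2 + b z + c = 0 with a = -0.061, b = -0.43, c = 1.
Discriminant D = b^2 - 4ac = (-0.43)^2 - 4*(-0.061)*1 = 0.1849 - (-0.244) = 0.4289.
D >= 0, so the roots are real: z = (-b +/- sqrt(D)) / (2a) = (0.43 +/- 0.654905) / (-0.122).
  z_1 = (0.43 + 0.654905) / (-0.122) = -8.8927,   |z_1| = 8.8927.
  z_2 = (0.43 - 0.654905) / (-0.122) = 1.8435,   |z_2| = 1.8435.
Moduli of all roots: 8.8927, 1.8435.
All moduli strictly greater than 1? Yes.
Verdict: Stationary.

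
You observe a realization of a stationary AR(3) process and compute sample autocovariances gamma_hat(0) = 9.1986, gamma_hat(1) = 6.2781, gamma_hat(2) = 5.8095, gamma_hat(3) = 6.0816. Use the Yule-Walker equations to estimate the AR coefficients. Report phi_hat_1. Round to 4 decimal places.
\hat\phi_{1} = 0.3730

The Yule-Walker equations for an AR(p) process read, in matrix form,
  Gamma_p phi = r_p,   with   (Gamma_p)_{ij} = gamma(|i - j|),
                       (r_p)_i = gamma(i),   i,j = 1..p.
Substitute the sample gammas (Toeplitz matrix and right-hand side of size 3):
  Gamma_p = [[9.1986, 6.2781, 5.8095], [6.2781, 9.1986, 6.2781], [5.8095, 6.2781, 9.1986]]
  r_p     = [6.2781, 5.8095, 6.0816]
Written out (R1..R3):
  (R1) 9.1986 phi_1 + 6.2781 phi_2 + 5.8095 phi_3 = 6.2781
  (R2) 6.2781 phi_1 + 9.1986 phi_2 + 6.2781 phi_3 = 5.8095
  (R3) 5.8095 phi_1 + 6.2781 phi_2 + 9.1986 phi_3 = 6.0816
Gaussian elimination:
  R2 <- R2 - (6.2781/9.1986) R1 = R2 - (0.682506) R1:  4.913759 phi_2 + 2.313081 phi_3 = 1.524659
  R3 <- R3 - (5.8095/9.1986) R1 = R3 - (0.631563) R1:  2.313081 phi_2 + 5.529532 phi_3 = 2.116581
  R3 <- R3 - (2.313081/4.913759) R2 = R3 - (0.470736) R2:  4.440682 phi_3 = 1.39887
Back-substitution:
  phi_hat_3 = 1.39887 / 4.440682 = 0.315012
  phi_hat_2 = (1.524659 - (2.313081)(0.315012)) / 4.913759 = 0.161996
  phi_hat_1 = (6.2781 - (6.2781)(0.161996) - (5.8095)(0.315012)) / 9.1986 = 0.372992
So phi_hat = [0.3730, 0.1620, 0.3150].
Therefore phi_hat_1 = 0.3730.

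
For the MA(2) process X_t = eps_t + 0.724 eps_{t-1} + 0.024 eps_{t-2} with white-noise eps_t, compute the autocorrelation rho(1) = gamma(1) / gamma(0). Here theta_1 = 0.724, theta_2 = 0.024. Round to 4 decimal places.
\rho(1) = 0.4862

For an MA(q) process with theta_0 = 1, the autocovariance is
  gamma(k) = sigma^2 * sum_{i=0..q-k} theta_i * theta_{i+k},
and rho(k) = gamma(k) / gamma(0). Sigma^2 cancels.
  numerator   = (1)*(0.724) + (0.724)*(0.024) = 0.741376.
  denominator = (1)^2 + (0.724)^2 + (0.024)^2 = 1.524752.
  rho(1) = 0.741376 / 1.524752 = 0.4862.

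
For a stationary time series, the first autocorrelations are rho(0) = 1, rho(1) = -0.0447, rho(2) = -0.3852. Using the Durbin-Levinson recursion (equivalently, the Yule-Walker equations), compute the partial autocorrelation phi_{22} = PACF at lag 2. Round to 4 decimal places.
\phi_{22} = -0.3880

The PACF at lag k is phi_{kk}, the last component of the solution
to the Yule-Walker system G_k phi = r_k where
  (G_k)_{ij} = rho(|i - j|), (r_k)_i = rho(i), i,j = 1..k.
Equivalently, Durbin-Levinson gives phi_{kk} iteratively:
  phi_{11} = rho(1)
  phi_{kk} = [rho(k) - sum_{j=1..k-1} phi_{k-1,j} rho(k-j)]
            / [1 - sum_{j=1..k-1} phi_{k-1,j} rho(j)],
  phi_{k,j} = phi_{k-1,j} - phi_{kk} phi_{k-1,k-j},  j = 1..k-1.
Step k = 1:
  phi_11 = rho(1) = -0.0447.
Step k = 2:
  phi_22 = [rho(2) - phi_11 rho(1)] / [1 - phi_11 rho(1)] = [-0.3852 - (-0.0447)(-0.0447)] / [1 - (-0.0447)(-0.0447)]
         = -0.38719809 / 0.99800191 = -0.388.
Therefore phi_{22} = -0.3880.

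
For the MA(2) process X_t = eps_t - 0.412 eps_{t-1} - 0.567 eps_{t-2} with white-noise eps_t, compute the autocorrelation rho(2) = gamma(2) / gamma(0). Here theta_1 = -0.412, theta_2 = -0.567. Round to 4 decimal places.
\rho(2) = -0.3802

For an MA(q) process with theta_0 = 1, the autocovariance is
  gamma(k) = sigma^2 * sum_{i=0..q-k} theta_i * theta_{i+k},
and rho(k) = gamma(k) / gamma(0). Sigma^2 cancels.
  numerator   = (1)*(-0.567) = -0.567.
  denominator = (1)^2 + (-0.412)^2 + (-0.567)^2 = 1.491233.
  rho(2) = -0.567 / 1.491233 = -0.3802.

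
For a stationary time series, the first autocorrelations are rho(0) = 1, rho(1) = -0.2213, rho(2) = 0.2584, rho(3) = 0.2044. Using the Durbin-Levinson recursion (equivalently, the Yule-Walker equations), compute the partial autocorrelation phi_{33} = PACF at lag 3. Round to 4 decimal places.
\phi_{33} = 0.3290

The PACF at lag k is phi_{kk}, the last component of the solution
to the Yule-Walker system G_k phi = r_k where
  (G_k)_{ij} = rho(|i - j|), (r_k)_i = rho(i), i,j = 1..k.
Equivalently, Durbin-Levinson gives phi_{kk} iteratively:
  phi_{11} = rho(1)
  phi_{kk} = [rho(k) - sum_{j=1..k-1} phi_{k-1,j} rho(k-j)]
            / [1 - sum_{j=1..k-1} phi_{k-1,j} rho(j)],
  phi_{k,j} = phi_{k-1,j} - phi_{kk} phi_{k-1,k-j},  j = 1..k-1.
Step k = 1:
  phi_11 = rho(1) = -0.2213.
Step k = 2:
  phi_22 = [rho(2) - phi_11 rho(1)] / [1 - phi_11 rho(1)] = [0.2584 - (-0.2213)(-0.2213)] / [1 - (-0.2213)(-0.2213)]
         = 0.20942631 / 0.95102631 = 0.220211.
  Update: phi_21 = phi_11 - phi_22 phi_11 = -0.2213 - (0.220211)(-0.2213) = -0.172567.
Step k = 3:
  phi_33 = [rho(3) - phi_21 rho(2) - phi_22 rho(1)] / [1 - phi_21 rho(1) - phi_22 rho(2)]
    numerator   = 0.2044 - (-0.172567)(0.2584) - (0.220211)(-0.2213) = 0.29772406
    denominator = 1 - (-0.172567)(-0.2213) - (0.220211)(0.2584) = 0.90490836
  phi_33 = 0.29772406 / 0.90490836 = 0.329.
Therefore phi_{33} = 0.3290.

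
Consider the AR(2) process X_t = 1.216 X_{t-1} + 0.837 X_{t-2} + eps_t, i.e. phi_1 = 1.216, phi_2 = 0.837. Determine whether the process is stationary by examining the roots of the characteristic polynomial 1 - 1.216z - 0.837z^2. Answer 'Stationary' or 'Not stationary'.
\text{Not stationary}

The AR(p) characteristic polynomial is P(z) = 1 - 1.216z - 0.837z^2.
Stationarity requires all roots to lie outside the unit circle, i.e. |z| > 1 for every root.
Set 1 + (-1.216) z + (-0.837) z^2 = 0, i.e. a z^2 + b z + c = 0 with a = -0.837, b = -1.216, c = 1.
Discriminant D = b^2 - 4ac = (-1.216)^2 - 4*(-0.837)*1 = 1.478656 - (-3.348) = 4.826656.
D >= 0, so the roots are real: z = (-b +/- sqrt(D)) / (2a) = (1.216 +/- 2.196965) / (-1.674).
  z_1 = (1.216 + 2.196965) / (-1.674) = -2.0388,   |z_1| = 2.0388.
  z_2 = (1.216 - 2.196965) / (-1.674) = 0.586,   |z_2| = 0.586.
Moduli of all roots: 2.0388, 0.5860.
All moduli strictly greater than 1? No.
Verdict: Not stationary.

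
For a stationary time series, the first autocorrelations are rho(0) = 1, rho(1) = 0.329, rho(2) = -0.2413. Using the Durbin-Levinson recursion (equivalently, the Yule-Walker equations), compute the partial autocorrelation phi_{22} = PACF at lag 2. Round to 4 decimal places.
\phi_{22} = -0.3920

The PACF at lag k is phi_{kk}, the last component of the solution
to the Yule-Walker system G_k phi = r_k where
  (G_k)_{ij} = rho(|i - j|), (r_k)_i = rho(i), i,j = 1..k.
Equivalently, Durbin-Levinson gives phi_{kk} iteratively:
  phi_{11} = rho(1)
  phi_{kk} = [rho(k) - sum_{j=1..k-1} phi_{k-1,j} rho(k-j)]
            / [1 - sum_{j=1..k-1} phi_{k-1,j} rho(j)],
  phi_{k,j} = phi_{k-1,j} - phi_{kk} phi_{k-1,k-j},  j = 1..k-1.
Step k = 1:
  phi_11 = rho(1) = 0.329.
Step k = 2:
  phi_22 = [rho(2) - phi_11 rho(1)] / [1 - phi_11 rho(1)] = [-0.2413 - (0.329)(0.329)] / [1 - (0.329)(0.329)]
         = -0.349541 / 0.891759 = -0.392.
Therefore phi_{22} = -0.3920.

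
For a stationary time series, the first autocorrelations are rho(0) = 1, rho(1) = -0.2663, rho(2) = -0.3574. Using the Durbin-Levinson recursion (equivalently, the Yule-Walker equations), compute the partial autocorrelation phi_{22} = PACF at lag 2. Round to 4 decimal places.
\phi_{22} = -0.4610

The PACF at lag k is phi_{kk}, the last component of the solution
to the Yule-Walker system G_k phi = r_k where
  (G_k)_{ij} = rho(|i - j|), (r_k)_i = rho(i), i,j = 1..k.
Equivalently, Durbin-Levinson gives phi_{kk} iteratively:
  phi_{11} = rho(1)
  phi_{kk} = [rho(k) - sum_{j=1..k-1} phi_{k-1,j} rho(k-j)]
            / [1 - sum_{j=1..k-1} phi_{k-1,j} rho(j)],
  phi_{k,j} = phi_{k-1,j} - phi_{kk} phi_{k-1,k-j},  j = 1..k-1.
Step k = 1:
  phi_11 = rho(1) = -0.2663.
Step k = 2:
  phi_22 = [rho(2) - phi_11 rho(1)] / [1 - phi_11 rho(1)] = [-0.3574 - (-0.2663)(-0.2663)] / [1 - (-0.2663)(-0.2663)]
         = -0.42831569 / 0.92908431 = -0.461.
Therefore phi_{22} = -0.4610.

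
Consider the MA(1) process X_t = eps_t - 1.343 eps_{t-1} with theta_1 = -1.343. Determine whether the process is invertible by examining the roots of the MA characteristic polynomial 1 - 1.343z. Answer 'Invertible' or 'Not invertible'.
\text{Not invertible}

The MA(q) characteristic polynomial is P(z) = 1 - 1.343z.
Invertibility requires all roots to lie outside the unit circle, i.e. |z| > 1 for every root.
This is linear in z: 1 + (-1.343) z = 0  =>  z = -1/(-1.343) = 0.744602,  |z| = 0.744602.
Moduli of all roots: 0.7446.
All moduli strictly greater than 1? No.
Verdict: Not invertible.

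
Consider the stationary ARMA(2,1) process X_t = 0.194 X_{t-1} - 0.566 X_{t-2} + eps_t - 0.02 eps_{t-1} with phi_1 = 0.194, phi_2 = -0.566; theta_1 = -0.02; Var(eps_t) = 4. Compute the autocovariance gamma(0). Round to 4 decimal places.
\gamma(0) = 5.9499

Multiply the model equation by X_{t-k} and take expectations. With theta_0 = psi_0 = 1 and psi_j the MA(infinity) weights, this gives
  gamma(k) - sum_i phi_i gamma(k-i) = c_k,
  c_k = sigma^2 * sum_{j=k..q} theta_j psi_{j-k}   (c_k = 0 for k > q),
using gamma(-m) = gamma(m).
psi-weights needed (psi_j = theta_j + sum_i phi_i psi_{j-i}):
  psi_1 = theta_1 + phi_1 = -0.02 + (0.194) = 0.174
Right-hand sides:
  c_0 = sigma^2 (1 + theta_1 psi_1) = 4 * (1 + (-0.02)(0.174)) = 4 * 0.99652 = 3.98608
  c_1 = sigma^2 theta_1 = 4 * (-0.02) = -0.08
  c_2 = 0
Equations for k = 0, 1, 2 (AR order 2, c_2 = 0):
  (E0) gamma(0) = phi_1 gamma(1) + phi_2 gamma(2) + c_0
  (E1) gamma(1) = phi_1 gamma(0) + phi_2 gamma(1) + c_1
  (E2) gamma(2) = phi_1 gamma(1) + phi_2 gamma(0)
From (E1): gamma(1) = A gamma(0) + B with
  A = phi_1 / (1 - phi_2) = 0.194 / 1.566 = 0.123883,   B = c_1 / (1 - phi_2) = -0.08 / 1.566 = -0.051086.
Insert (E2) into (E0): gamma(0) (1 - phi_2^2) = phi_1 (1 + phi_2) gamma(1) + c_0.
  phi_1 (1 + phi_2) = (0.194)(0.434) = 0.084196,   1 - phi_2^2 = 0.679644.
Replace gamma(1) by A gamma(0) + B and collect gamma(0):
  gamma(0) [0.679644 - (0.084196)(0.123883)] = (0.084196)(-0.051086) + 3.98608
  gamma(0) * 0.669214 = 3.981779
  gamma(0) = 3.981779 / 0.669214 = 5.949937.
Therefore gamma(0) = 5.9499 (to 4 decimal places).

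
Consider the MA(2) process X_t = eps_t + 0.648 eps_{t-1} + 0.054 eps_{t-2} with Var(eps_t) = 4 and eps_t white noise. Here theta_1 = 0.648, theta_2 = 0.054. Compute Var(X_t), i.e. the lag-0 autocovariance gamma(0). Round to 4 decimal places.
\gamma(0) = 5.6913

For an MA(q) process X_t = eps_t + sum_i theta_i eps_{t-i} with
Var(eps_t) = sigma^2, the variance is
  gamma(0) = sigma^2 * (1 + sum_i theta_i^2).
  sum_i theta_i^2 = (0.648)^2 + (0.054)^2 = 0.419904 + 0.002916 = 0.42282.
  gamma(0) = 4 * (1 + 0.42282) = 4 * 1.42282 = 5.69128, which rounds to 5.6913.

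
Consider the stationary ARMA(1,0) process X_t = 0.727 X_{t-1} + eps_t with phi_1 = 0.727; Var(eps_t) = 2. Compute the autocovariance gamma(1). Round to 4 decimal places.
\gamma(1) = 3.0840

Multiply the model equation by X_{t-k} and take expectations. With theta_0 = psi_0 = 1 and psi_j the MA(infinity) weights, this gives
  gamma(k) - sum_i phi_i gamma(k-i) = c_k,
  c_k = sigma^2 * sum_{j=k..q} theta_j psi_{j-k}   (c_k = 0 for k > q),
using gamma(-m) = gamma(m).
Pure AR (q = 0): c_0 = sigma^2 = 2, c_k = 0 for k >= 1.
Equations for k = 0 and k = 1 (AR order 1):
  gamma(0) = phi_1 gamma(1) + c_0
  gamma(1) = phi_1 gamma(0) + c_1
Substituting the second into the first: gamma(0) (1 - phi_1^2) = c_0 + phi_1 c_1, so
  gamma(0) = c_0 / (1 - phi_1^2) = 2 / (1 - (0.727)^2) = 2 / 0.471471 = 4.242042.
  gamma(1) = phi_1 gamma(0) = (0.727)(4.242042) = 3.083965.
Therefore gamma(1) = 3.0840 (to 4 decimal places).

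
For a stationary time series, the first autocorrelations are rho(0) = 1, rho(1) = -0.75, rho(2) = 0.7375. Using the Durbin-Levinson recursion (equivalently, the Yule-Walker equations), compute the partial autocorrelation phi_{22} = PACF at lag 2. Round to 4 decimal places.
\phi_{22} = 0.4000

The PACF at lag k is phi_{kk}, the last component of the solution
to the Yule-Walker system G_k phi = r_k where
  (G_k)_{ij} = rho(|i - j|), (r_k)_i = rho(i), i,j = 1..k.
Equivalently, Durbin-Levinson gives phi_{kk} iteratively:
  phi_{11} = rho(1)
  phi_{kk} = [rho(k) - sum_{j=1..k-1} phi_{k-1,j} rho(k-j)]
            / [1 - sum_{j=1..k-1} phi_{k-1,j} rho(j)],
  phi_{k,j} = phi_{k-1,j} - phi_{kk} phi_{k-1,k-j},  j = 1..k-1.
Step k = 1:
  phi_11 = rho(1) = -0.75.
Step k = 2:
  phi_22 = [rho(2) - phi_11 rho(1)] / [1 - phi_11 rho(1)] = [0.7375 - (-0.75)(-0.75)] / [1 - (-0.75)(-0.75)]
         = 0.175 / 0.4375 = 0.4.
Therefore phi_{22} = 0.4000.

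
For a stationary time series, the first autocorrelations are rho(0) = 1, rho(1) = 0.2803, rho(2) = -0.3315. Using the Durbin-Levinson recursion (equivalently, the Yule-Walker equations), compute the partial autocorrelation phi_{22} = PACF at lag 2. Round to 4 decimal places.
\phi_{22} = -0.4450

The PACF at lag k is phi_{kk}, the last component of the solution
to the Yule-Walker system G_k phi = r_k where
  (G_k)_{ij} = rho(|i - j|), (r_k)_i = rho(i), i,j = 1..k.
Equivalently, Durbin-Levinson gives phi_{kk} iteratively:
  phi_{11} = rho(1)
  phi_{kk} = [rho(k) - sum_{j=1..k-1} phi_{k-1,j} rho(k-j)]
            / [1 - sum_{j=1..k-1} phi_{k-1,j} rho(j)],
  phi_{k,j} = phi_{k-1,j} - phi_{kk} phi_{k-1,k-j},  j = 1..k-1.
Step k = 1:
  phi_11 = rho(1) = 0.2803.
Step k = 2:
  phi_22 = [rho(2) - phi_11 rho(1)] / [1 - phi_11 rho(1)] = [-0.3315 - (0.2803)(0.2803)] / [1 - (0.2803)(0.2803)]
         = -0.41006809 / 0.92143191 = -0.445.
Therefore phi_{22} = -0.4450.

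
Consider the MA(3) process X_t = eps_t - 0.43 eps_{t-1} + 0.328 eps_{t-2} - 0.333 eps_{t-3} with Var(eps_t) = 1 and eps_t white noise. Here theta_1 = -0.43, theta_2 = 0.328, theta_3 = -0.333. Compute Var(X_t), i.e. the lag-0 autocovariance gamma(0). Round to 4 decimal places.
\gamma(0) = 1.4034

For an MA(q) process X_t = eps_t + sum_i theta_i eps_{t-i} with
Var(eps_t) = sigma^2, the variance is
  gamma(0) = sigma^2 * (1 + sum_i theta_i^2).
  sum_i theta_i^2 = (-0.43)^2 + (0.328)^2 + (-0.333)^2 = 0.1849 + 0.107584 + 0.110889 = 0.403373.
  gamma(0) = 1 * (1 + 0.403373) = 1 * 1.403373 = 1.403373, which rounds to 1.4034.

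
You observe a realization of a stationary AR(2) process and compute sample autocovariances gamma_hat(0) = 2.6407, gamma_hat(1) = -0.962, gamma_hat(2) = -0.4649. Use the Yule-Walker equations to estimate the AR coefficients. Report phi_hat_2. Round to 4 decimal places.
\hat\phi_{2} = -0.3560

The Yule-Walker equations for an AR(p) process read, in matrix form,
  Gamma_p phi = r_p,   with   (Gamma_p)_{ij} = gamma(|i - j|),
                       (r_p)_i = gamma(i),   i,j = 1..p.
Substitute the sample gammas (Toeplitz matrix and right-hand side of size 2):
  Gamma_p = [[2.6407, -0.962], [-0.962, 2.6407]]
  r_p     = [-0.962, -0.4649]
Written out:
  2.6407 phi_1 - 0.962 phi_2 = -0.962
  -0.962 phi_1 + 2.6407 phi_2 = -0.4649
Solve by Cramer's rule:
  det = gamma(0)^2 - gamma(1)^2 = (2.6407)^2 - (-0.962)^2 = 6.97329649 - 0.925444 = 6.04785249
  phi_hat_1 = [gamma(1) gamma(0) - gamma(1) gamma(2)] / det = [(-0.962)(2.6407) - (-0.962)(-0.4649)] / 6.04785249 = -2.9875872 / 6.04785249 = -0.494
  phi_hat_2 = [gamma(0) gamma(2) - gamma(1)^2] / det = [(2.6407)(-0.4649) - (-0.962)^2] / 6.04785249 = -2.15310543 / 6.04785249 = -0.356
So phi_hat = [-0.4940, -0.3560].
Therefore phi_hat_2 = -0.3560.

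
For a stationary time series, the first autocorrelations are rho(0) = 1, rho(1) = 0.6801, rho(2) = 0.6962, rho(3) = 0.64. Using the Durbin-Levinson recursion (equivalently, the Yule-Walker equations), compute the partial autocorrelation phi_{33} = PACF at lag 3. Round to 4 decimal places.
\phi_{33} = 0.1759

The PACF at lag k is phi_{kk}, the last component of the solution
to the Yule-Walker system G_k phi = r_k where
  (G_k)_{ij} = rho(|i - j|), (r_k)_i = rho(i), i,j = 1..k.
Equivalently, Durbin-Levinson gives phi_{kk} iteratively:
  phi_{11} = rho(1)
  phi_{kk} = [rho(k) - sum_{j=1..k-1} phi_{k-1,j} rho(k-j)]
            / [1 - sum_{j=1..k-1} phi_{k-1,j} rho(j)],
  phi_{k,j} = phi_{k-1,j} - phi_{kk} phi_{k-1,k-j},  j = 1..k-1.
Step k = 1:
  phi_11 = rho(1) = 0.6801.
Step k = 2:
  phi_22 = [rho(2) - phi_11 rho(1)] / [1 - phi_11 rho(1)] = [0.6962 - (0.6801)(0.6801)] / [1 - (0.6801)(0.6801)]
         = 0.23366399 / 0.53746399 = 0.434753.
  Update: phi_21 = phi_11 - phi_22 phi_11 = 0.6801 - (0.434753)(0.6801) = 0.384425.
Step k = 3:
  phi_33 = [rho(3) - phi_21 rho(2) - phi_22 rho(1)] / [1 - phi_21 rho(1) - phi_22 rho(2)]
    numerator   = 0.64 - (0.384425)(0.6962) - (0.434753)(0.6801) = 0.07668819
    denominator = 1 - (0.384425)(0.6801) - (0.434753)(0.6962) = 0.43587791
  phi_33 = 0.07668819 / 0.43587791 = 0.1759.
Therefore phi_{33} = 0.1759.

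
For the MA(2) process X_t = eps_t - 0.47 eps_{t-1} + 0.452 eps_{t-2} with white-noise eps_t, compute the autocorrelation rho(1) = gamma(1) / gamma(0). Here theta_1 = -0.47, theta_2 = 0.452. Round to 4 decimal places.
\rho(1) = -0.4788

For an MA(q) process with theta_0 = 1, the autocovariance is
  gamma(k) = sigma^2 * sum_{i=0..q-k} theta_i * theta_{i+k},
and rho(k) = gamma(k) / gamma(0). Sigma^2 cancels.
  numerator   = (1)*(-0.47) + (-0.47)*(0.452) = -0.68244.
  denominator = (1)^2 + (-0.47)^2 + (0.452)^2 = 1.425204.
  rho(1) = -0.68244 / 1.425204 = -0.4788.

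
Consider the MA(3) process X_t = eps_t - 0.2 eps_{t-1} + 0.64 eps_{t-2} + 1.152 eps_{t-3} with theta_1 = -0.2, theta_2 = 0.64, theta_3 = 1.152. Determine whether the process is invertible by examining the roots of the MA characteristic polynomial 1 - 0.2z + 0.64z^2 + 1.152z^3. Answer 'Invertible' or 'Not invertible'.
\text{Not invertible}

The MA(q) characteristic polynomial is P(z) = 1 - 0.2z + 0.64z^2 + 1.152z^3.
Invertibility requires all roots to lie outside the unit circle, i.e. |z| > 1 for every root.
Degree 3: look for a simple real root z0 first, then factor out (1 - z/z0) and solve the remaining quadratic.
Testing z0 = -1.25: P(-1.25) = 1 + (-0.2)(-1.25) + (0.64)(-1.25)^2 + (1.152)(-1.25)^3
  = 1 + (0.25) + (1) + (-2.25) = 0.  So z_0 = -1.25 is a root, |z_0| = 1.25.
Divide out the factor (1 + 0.8 z) = (1 - z/z0) (since 1/z0 = -0.8):
  P(z) = (1 + 0.8 z)(1 + (-1) z + (1.44) z^2)
  [check: z-coef -1 - (-0.8) = -0.2; z^2-coef 1.44 - (-0.8)(-1) = 0.64; z^3-coef -(-0.8)(1.44) = 1.152.]
Remaining roots from the quadratic factor 1 + (-1) z + (1.44) z^2:
  Set 1 + (-1) z + (1.44) z^2 = 0, i.e. a z^2 + b z + c = 0 with a = 1.44, b = -1, c = 1.
  Discriminant D = b^2 - 4ac = (-1)^2 - 4*(1.44)*1 = 1 - (5.76) = -4.76.
  D < 0, so the roots are the complex-conjugate pair z = (-b +/- i sqrt(-D)) / (2a) = 0.3472 +/- 0.7575i.
  For a conjugate pair |z|^2 = z * conj(z) = (product of roots) = c/a = 1/(1.44) = 0.694444, so |z| = sqrt(0.694444) = 0.8333 for both roots.
Moduli of all roots: 1.2500, 0.8333, 0.8333.
All moduli strictly greater than 1? No.
Verdict: Not invertible.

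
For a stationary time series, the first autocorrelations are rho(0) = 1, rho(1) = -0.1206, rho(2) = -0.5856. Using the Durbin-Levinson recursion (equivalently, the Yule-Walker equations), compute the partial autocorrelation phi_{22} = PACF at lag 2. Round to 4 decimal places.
\phi_{22} = -0.6090

The PACF at lag k is phi_{kk}, the last component of the solution
to the Yule-Walker system G_k phi = r_k where
  (G_k)_{ij} = rho(|i - j|), (r_k)_i = rho(i), i,j = 1..k.
Equivalently, Durbin-Levinson gives phi_{kk} iteratively:
  phi_{11} = rho(1)
  phi_{kk} = [rho(k) - sum_{j=1..k-1} phi_{k-1,j} rho(k-j)]
            / [1 - sum_{j=1..k-1} phi_{k-1,j} rho(j)],
  phi_{k,j} = phi_{k-1,j} - phi_{kk} phi_{k-1,k-j},  j = 1..k-1.
Step k = 1:
  phi_11 = rho(1) = -0.1206.
Step k = 2:
  phi_22 = [rho(2) - phi_11 rho(1)] / [1 - phi_11 rho(1)] = [-0.5856 - (-0.1206)(-0.1206)] / [1 - (-0.1206)(-0.1206)]
         = -0.60014436 / 0.98545564 = -0.609.
Therefore phi_{22} = -0.6090.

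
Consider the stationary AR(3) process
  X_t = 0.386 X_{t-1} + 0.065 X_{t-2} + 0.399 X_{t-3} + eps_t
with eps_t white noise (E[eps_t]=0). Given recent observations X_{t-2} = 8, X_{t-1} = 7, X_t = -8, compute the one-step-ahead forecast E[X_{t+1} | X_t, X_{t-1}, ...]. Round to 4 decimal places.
E[X_{t+1} \mid \mathcal F_t] = 0.5590

For an AR(p) model X_t = c + sum_i phi_i X_{t-i} + eps_t, the
one-step-ahead conditional mean is
  E[X_{t+1} | X_t, ...] = c + sum_i phi_i X_{t+1-i}.
Substitute known values:
  E[X_{t+1} | ...] = (0.386) * (-8) + (0.065) * (7) + (0.399) * (8)
                   = 0.5590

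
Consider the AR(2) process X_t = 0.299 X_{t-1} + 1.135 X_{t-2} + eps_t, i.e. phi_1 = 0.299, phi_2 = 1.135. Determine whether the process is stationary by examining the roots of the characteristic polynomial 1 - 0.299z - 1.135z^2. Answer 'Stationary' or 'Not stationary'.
\text{Not stationary}

The AR(p) characteristic polynomial is P(z) = 1 - 0.299z - 1.135z^2.
Stationarity requires all roots to lie outside the unit circle, i.e. |z| > 1 for every root.
Set 1 + (-0.299) z + (-1.135) z^2 = 0, i.e. a z^2 + b z + c = 0 with a = -1.135, b = -0.299, c = 1.
Discriminant D = b^2 - 4ac = (-0.299)^2 - 4*(-1.135)*1 = 0.089401 - (-4.54) = 4.629401.
D >= 0, so the roots are real: z = (-b +/- sqrt(D)) / (2a) = (0.299 +/- 2.151604) / (-2.27).
  z_1 = (0.299 + 2.151604) / (-2.27) = -1.0796,   |z_1| = 1.0796.
  z_2 = (0.299 - 2.151604) / (-2.27) = 0.8161,   |z_2| = 0.8161.
Moduli of all roots: 1.0796, 0.8161.
All moduli strictly greater than 1? No.
Verdict: Not stationary.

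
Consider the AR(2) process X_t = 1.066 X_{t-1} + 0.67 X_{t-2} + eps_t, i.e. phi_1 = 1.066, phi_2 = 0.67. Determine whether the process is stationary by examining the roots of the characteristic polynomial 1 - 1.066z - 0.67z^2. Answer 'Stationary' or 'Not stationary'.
\text{Not stationary}

The AR(p) characteristic polynomial is P(z) = 1 - 1.066z - 0.67z^2.
Stationarity requires all roots to lie outside the unit circle, i.e. |z| > 1 for every root.
Set 1 + (-1.066) z + (-0.67) z^2 = 0, i.e. a z^2 + b z + c = 0 with a = -0.67, b = -1.066, c = 1.
Discriminant D = b^2 - 4ac = (-1.066)^2 - 4*(-0.67)*1 = 1.136356 - (-2.68) = 3.816356.
D >= 0, so the roots are real: z = (-b +/- sqrt(D)) / (2a) = (1.066 +/- 1.95355) / (-1.34).
  z_1 = (1.066 + 1.95355) / (-1.34) = -2.2534,   |z_1| = 2.2534.
  z_2 = (1.066 - 1.95355) / (-1.34) = 0.6624,   |z_2| = 0.6624.
Moduli of all roots: 2.2534, 0.6624.
All moduli strictly greater than 1? No.
Verdict: Not stationary.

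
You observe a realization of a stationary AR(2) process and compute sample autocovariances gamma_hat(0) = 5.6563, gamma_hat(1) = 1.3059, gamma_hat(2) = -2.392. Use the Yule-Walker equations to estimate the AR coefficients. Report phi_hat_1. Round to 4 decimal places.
\hat\phi_{1} = 0.3470

The Yule-Walker equations for an AR(p) process read, in matrix form,
  Gamma_p phi = r_p,   with   (Gamma_p)_{ij} = gamma(|i - j|),
                       (r_p)_i = gamma(i),   i,j = 1..p.
Substitute the sample gammas (Toeplitz matrix and right-hand side of size 2):
  Gamma_p = [[5.6563, 1.3059], [1.3059, 5.6563]]
  r_p     = [1.3059, -2.392]
Written out:
  5.6563 phi_1 + 1.3059 phi_2 = 1.3059
  1.3059 phi_1 + 5.6563 phi_2 = -2.392
Solve by Cramer's rule:
  det = gamma(0)^2 - gamma(1)^2 = (5.6563)^2 - (1.3059)^2 = 31.99372969 - 1.70537481 = 30.28835488
  phi_hat_1 = [gamma(1) gamma(0) - gamma(1) gamma(2)] / det = [(1.3059)(5.6563) - (1.3059)(-2.392)] / 30.28835488 = 10.51027497 / 30.28835488 = 0.347
  phi_hat_2 = [gamma(0) gamma(2) - gamma(1)^2] / det = [(5.6563)(-2.392) - (1.3059)^2] / 30.28835488 = -15.23524441 / 30.28835488 = -0.503
So phi_hat = [0.3470, -0.5030].
Therefore phi_hat_1 = 0.3470.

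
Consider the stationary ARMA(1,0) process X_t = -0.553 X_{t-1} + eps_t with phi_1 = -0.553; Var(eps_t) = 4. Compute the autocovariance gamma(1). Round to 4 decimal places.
\gamma(1) = -3.1864

Multiply the model equation by X_{t-k} and take expectations. With theta_0 = psi_0 = 1 and psi_j the MA(infinity) weights, this gives
  gamma(k) - sum_i phi_i gamma(k-i) = c_k,
  c_k = sigma^2 * sum_{j=k..q} theta_j psi_{j-k}   (c_k = 0 for k > q),
using gamma(-m) = gamma(m).
Pure AR (q = 0): c_0 = sigma^2 = 4, c_k = 0 for k >= 1.
Equations for k = 0 and k = 1 (AR order 1):
  gamma(0) = phi_1 gamma(1) + c_0
  gamma(1) = phi_1 gamma(0) + c_1
Substituting the second into the first: gamma(0) (1 - phi_1^2) = c_0 + phi_1 c_1, so
  gamma(0) = c_0 / (1 - phi_1^2) = 4 / (1 - (-0.553)^2) = 4 / 0.694191 = 5.762103.
  gamma(1) = phi_1 gamma(0) = (-0.553)(5.762103) = -3.186443.
Therefore gamma(1) = -3.1864 (to 4 decimal places).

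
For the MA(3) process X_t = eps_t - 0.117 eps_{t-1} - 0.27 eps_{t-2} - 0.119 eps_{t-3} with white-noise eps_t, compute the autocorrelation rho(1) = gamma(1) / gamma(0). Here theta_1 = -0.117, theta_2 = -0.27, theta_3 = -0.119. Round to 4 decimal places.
\rho(1) = -0.0484

For an MA(q) process with theta_0 = 1, the autocovariance is
  gamma(k) = sigma^2 * sum_{i=0..q-k} theta_i * theta_{i+k},
and rho(k) = gamma(k) / gamma(0). Sigma^2 cancels.
  numerator   = (1)*(-0.117) + (-0.117)*(-0.27) + (-0.27)*(-0.119) = -0.05328.
  denominator = (1)^2 + (-0.117)^2 + (-0.27)^2 + (-0.119)^2 = 1.10075.
  rho(1) = -0.05328 / 1.10075 = -0.0484.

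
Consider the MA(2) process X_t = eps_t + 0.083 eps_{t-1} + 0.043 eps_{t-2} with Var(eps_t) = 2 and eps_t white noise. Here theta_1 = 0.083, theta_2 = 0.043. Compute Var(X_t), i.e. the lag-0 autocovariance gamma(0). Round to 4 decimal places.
\gamma(0) = 2.0175

For an MA(q) process X_t = eps_t + sum_i theta_i eps_{t-i} with
Var(eps_t) = sigma^2, the variance is
  gamma(0) = sigma^2 * (1 + sum_i theta_i^2).
  sum_i theta_i^2 = (0.083)^2 + (0.043)^2 = 0.006889 + 0.001849 = 0.008738.
  gamma(0) = 2 * (1 + 0.008738) = 2 * 1.008738 = 2.017476, which rounds to 2.0175.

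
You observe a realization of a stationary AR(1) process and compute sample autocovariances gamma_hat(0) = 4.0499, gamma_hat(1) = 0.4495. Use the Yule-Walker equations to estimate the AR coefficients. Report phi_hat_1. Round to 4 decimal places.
\hat\phi_{1} = 0.1110

The Yule-Walker equations for an AR(p) process read, in matrix form,
  Gamma_p phi = r_p,   with   (Gamma_p)_{ij} = gamma(|i - j|),
                       (r_p)_i = gamma(i),   i,j = 1..p.
Substitute the sample gammas (Toeplitz matrix and right-hand side of size 1):
  Gamma_p = [[4.0499]]
  r_p     = [0.4495]
With p = 1 this is the single equation gamma(0) phi_1 = gamma(1):
  phi_hat_1 = gamma(1) / gamma(0) = 0.4495 / 4.0499 = 0.1110.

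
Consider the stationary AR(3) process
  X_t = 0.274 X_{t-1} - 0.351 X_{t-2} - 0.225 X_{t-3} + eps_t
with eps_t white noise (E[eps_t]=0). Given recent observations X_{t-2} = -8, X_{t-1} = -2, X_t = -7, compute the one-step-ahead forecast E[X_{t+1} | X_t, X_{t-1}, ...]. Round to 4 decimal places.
E[X_{t+1} \mid \mathcal F_t] = 0.5840

For an AR(p) model X_t = c + sum_i phi_i X_{t-i} + eps_t, the
one-step-ahead conditional mean is
  E[X_{t+1} | X_t, ...] = c + sum_i phi_i X_{t+1-i}.
Substitute known values:
  E[X_{t+1} | ...] = (0.274) * (-7) + (-0.351) * (-2) + (-0.225) * (-8)
                   = 0.5840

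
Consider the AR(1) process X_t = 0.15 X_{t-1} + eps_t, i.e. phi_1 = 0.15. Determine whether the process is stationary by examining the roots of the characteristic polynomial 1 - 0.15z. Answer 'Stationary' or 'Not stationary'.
\text{Stationary}

The AR(p) characteristic polynomial is P(z) = 1 - 0.15z.
Stationarity requires all roots to lie outside the unit circle, i.e. |z| > 1 for every root.
This is linear in z: 1 + (-0.15) z = 0  =>  z = -1/(-0.15) = 6.666667,  |z| = 6.666667.
Moduli of all roots: 6.6667.
All moduli strictly greater than 1? Yes.
Verdict: Stationary.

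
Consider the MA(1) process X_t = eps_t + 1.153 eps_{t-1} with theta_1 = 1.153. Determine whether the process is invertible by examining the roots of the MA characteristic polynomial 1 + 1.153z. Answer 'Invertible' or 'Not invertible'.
\text{Not invertible}

The MA(q) characteristic polynomial is P(z) = 1 + 1.153z.
Invertibility requires all roots to lie outside the unit circle, i.e. |z| > 1 for every root.
This is linear in z: 1 + (1.153) z = 0  =>  z = -1/(1.153) = -0.867303,  |z| = 0.867303.
Moduli of all roots: 0.8673.
All moduli strictly greater than 1? No.
Verdict: Not invertible.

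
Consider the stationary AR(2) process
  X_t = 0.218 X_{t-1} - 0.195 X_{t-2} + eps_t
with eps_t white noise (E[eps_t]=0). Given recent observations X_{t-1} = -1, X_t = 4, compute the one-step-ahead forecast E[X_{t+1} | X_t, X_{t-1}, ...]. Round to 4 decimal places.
E[X_{t+1} \mid \mathcal F_t] = 1.0670

For an AR(p) model X_t = c + sum_i phi_i X_{t-i} + eps_t, the
one-step-ahead conditional mean is
  E[X_{t+1} | X_t, ...] = c + sum_i phi_i X_{t+1-i}.
Substitute known values:
  E[X_{t+1} | ...] = (0.218) * (4) + (-0.195) * (-1)
                   = 1.0670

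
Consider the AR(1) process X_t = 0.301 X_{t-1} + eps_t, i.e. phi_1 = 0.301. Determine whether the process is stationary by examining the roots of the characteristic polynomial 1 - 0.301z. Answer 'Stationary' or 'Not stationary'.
\text{Stationary}

The AR(p) characteristic polynomial is P(z) = 1 - 0.301z.
Stationarity requires all roots to lie outside the unit circle, i.e. |z| > 1 for every root.
This is linear in z: 1 + (-0.301) z = 0  =>  z = -1/(-0.301) = 3.322259,  |z| = 3.322259.
Moduli of all roots: 3.3223.
All moduli strictly greater than 1? Yes.
Verdict: Stationary.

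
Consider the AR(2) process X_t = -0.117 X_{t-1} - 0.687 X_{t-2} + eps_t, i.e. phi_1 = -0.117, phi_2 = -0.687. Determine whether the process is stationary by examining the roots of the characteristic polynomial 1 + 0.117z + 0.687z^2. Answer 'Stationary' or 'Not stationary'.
\text{Stationary}

The AR(p) characteristic polynomial is P(z) = 1 + 0.117z + 0.687z^2.
Stationarity requires all roots to lie outside the unit circle, i.e. |z| > 1 for every root.
Set 1 + (0.117) z + (0.687) z^2 = 0, i.e. a z^2 + b z + c = 0 with a = 0.687, b = 0.117, c = 1.
Discriminant D = b^2 - 4ac = (0.117)^2 - 4*(0.687)*1 = 0.013689 - (2.748) = -2.734311.
D < 0, so the roots are the complex-conjugate pair z = (-b +/- i sqrt(-D)) / (2a) = -0.0852 +/- 1.2035i.
For a conjugate pair |z|^2 = z * conj(z) = (product of roots) = c/a = 1/(0.687) = 1.455604, so |z| = sqrt(1.455604) = 1.2065 for both roots.
Moduli of all roots: 1.2065, 1.2065.
All moduli strictly greater than 1? Yes.
Verdict: Stationary.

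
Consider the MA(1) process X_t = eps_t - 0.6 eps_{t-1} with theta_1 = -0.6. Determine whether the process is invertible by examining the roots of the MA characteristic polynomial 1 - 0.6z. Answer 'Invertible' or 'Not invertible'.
\text{Invertible}

The MA(q) characteristic polynomial is P(z) = 1 - 0.6z.
Invertibility requires all roots to lie outside the unit circle, i.e. |z| > 1 for every root.
This is linear in z: 1 + (-0.6) z = 0  =>  z = -1/(-0.6) = 1.666667,  |z| = 1.666667.
Moduli of all roots: 1.6667.
All moduli strictly greater than 1? Yes.
Verdict: Invertible.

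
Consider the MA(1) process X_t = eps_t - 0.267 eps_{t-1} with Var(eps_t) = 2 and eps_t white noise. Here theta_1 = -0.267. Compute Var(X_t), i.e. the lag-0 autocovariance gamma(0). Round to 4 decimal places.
\gamma(0) = 2.1426

For an MA(q) process X_t = eps_t + sum_i theta_i eps_{t-i} with
Var(eps_t) = sigma^2, the variance is
  gamma(0) = sigma^2 * (1 + sum_i theta_i^2).
  sum_i theta_i^2 = (-0.267)^2 = 0.071289.
  gamma(0) = 2 * (1 + 0.071289) = 2 * 1.071289 = 2.142578, which rounds to 2.1426.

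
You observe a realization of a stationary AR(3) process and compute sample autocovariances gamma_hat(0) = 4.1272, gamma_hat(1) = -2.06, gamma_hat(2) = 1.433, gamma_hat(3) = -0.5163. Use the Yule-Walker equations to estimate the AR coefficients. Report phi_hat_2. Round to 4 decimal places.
\hat\phi_{2} = 0.1840

The Yule-Walker equations for an AR(p) process read, in matrix form,
  Gamma_p phi = r_p,   with   (Gamma_p)_{ij} = gamma(|i - j|),
                       (r_p)_i = gamma(i),   i,j = 1..p.
Substitute the sample gammas (Toeplitz matrix and right-hand side of size 3):
  Gamma_p = [[4.1272, -2.06, 1.433], [-2.06, 4.1272, -2.06], [1.433, -2.06, 4.1272]]
  r_p     = [-2.06, 1.433, -0.5163]
Written out (R1..R3):
  (R1) 4.1272 phi_1 - 2.06 phi_2 + 1.433 phi_3 = -2.06
  (R2) -2.06 phi_1 + 4.1272 phi_2 - 2.06 phi_3 = 1.433
  (R3) 1.433 phi_1 - 2.06 phi_2 + 4.1272 phi_3 = -0.5163
Gaussian elimination:
  R2 <- R2 - (-2.06/4.1272) R1 = R2 - (-0.499128) R1:  3.098997 phi_2 - 1.34475 phi_3 = 0.404797
  R3 <- R3 - (1.433/4.1272) R1 = R3 - (0.347209) R1:  -1.34475 phi_2 + 3.62965 phi_3 = 0.19895
  R3 <- R3 - (-1.34475/3.098997) R2 = R3 - (-0.433931) R2:  3.046122 phi_3 = 0.374604
Back-substitution:
  phi_hat_3 = 0.374604 / 3.046122 = 0.122977
  phi_hat_2 = (0.404797 - (-1.34475)(0.122977)) / 3.098997 = 0.183986
  phi_hat_1 = (-2.06 - (-2.06)(0.183986) - (1.433)(0.122977)) / 4.1272 = -0.449994
So phi_hat = [-0.4500, 0.1840, 0.1230].
Therefore phi_hat_2 = 0.1840.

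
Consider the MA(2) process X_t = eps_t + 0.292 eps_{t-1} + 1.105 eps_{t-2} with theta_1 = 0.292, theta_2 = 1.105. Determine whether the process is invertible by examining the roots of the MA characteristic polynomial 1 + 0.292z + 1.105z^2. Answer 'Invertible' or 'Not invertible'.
\text{Not invertible}

The MA(q) characteristic polynomial is P(z) = 1 + 0.292z + 1.105z^2.
Invertibility requires all roots to lie outside the unit circle, i.e. |z| > 1 for every root.
Set 1 + (0.292) z + (1.105) z^2 = 0, i.e. a z^2 + b z + c = 0 with a = 1.105, b = 0.292, c = 1.
Discriminant D = b^2 - 4ac = (0.292)^2 - 4*(1.105)*1 = 0.085264 - (4.42) = -4.334736.
D < 0, so the roots are the complex-conjugate pair z = (-b +/- i sqrt(-D)) / (2a) = -0.1321 +/- 0.9421i.
For a conjugate pair |z|^2 = z * conj(z) = (product of roots) = c/a = 1/(1.105) = 0.904977, so |z| = sqrt(0.904977) = 0.9513 for both roots.
Moduli of all roots: 0.9513, 0.9513.
All moduli strictly greater than 1? No.
Verdict: Not invertible.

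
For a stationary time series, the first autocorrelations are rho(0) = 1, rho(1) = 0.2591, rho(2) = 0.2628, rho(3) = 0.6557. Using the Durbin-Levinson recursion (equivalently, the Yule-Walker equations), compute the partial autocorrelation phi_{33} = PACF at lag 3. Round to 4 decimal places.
\phi_{33} = 0.6140

The PACF at lag k is phi_{kk}, the last component of the solution
to the Yule-Walker system G_k phi = r_k where
  (G_k)_{ij} = rho(|i - j|), (r_k)_i = rho(i), i,j = 1..k.
Equivalently, Durbin-Levinson gives phi_{kk} iteratively:
  phi_{11} = rho(1)
  phi_{kk} = [rho(k) - sum_{j=1..k-1} phi_{k-1,j} rho(k-j)]
            / [1 - sum_{j=1..k-1} phi_{k-1,j} rho(j)],
  phi_{k,j} = phi_{k-1,j} - phi_{kk} phi_{k-1,k-j},  j = 1..k-1.
Step k = 1:
  phi_11 = rho(1) = 0.2591.
Step k = 2:
  phi_22 = [rho(2) - phi_11 rho(1)] / [1 - phi_11 rho(1)] = [0.2628 - (0.2591)(0.2591)] / [1 - (0.2591)(0.2591)]
         = 0.19566719 / 0.93286719 = 0.209748.
  Update: phi_21 = phi_11 - phi_22 phi_11 = 0.2591 - (0.209748)(0.2591) = 0.204754.
Step k = 3:
  phi_33 = [rho(3) - phi_21 rho(2) - phi_22 rho(1)] / [1 - phi_21 rho(1) - phi_22 rho(2)]
    numerator   = 0.6557 - (0.204754)(0.2628) - (0.209748)(0.2591) = 0.54754483
    denominator = 1 - (0.204754)(0.2591) - (0.209748)(0.2628) = 0.89182635
  phi_33 = 0.54754483 / 0.89182635 = 0.614.
Therefore phi_{33} = 0.6140.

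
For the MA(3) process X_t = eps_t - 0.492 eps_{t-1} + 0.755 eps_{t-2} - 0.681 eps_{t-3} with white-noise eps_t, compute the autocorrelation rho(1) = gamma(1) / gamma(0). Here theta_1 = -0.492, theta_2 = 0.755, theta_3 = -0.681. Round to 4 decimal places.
\rho(1) = -0.6053

For an MA(q) process with theta_0 = 1, the autocovariance is
  gamma(k) = sigma^2 * sum_{i=0..q-k} theta_i * theta_{i+k},
and rho(k) = gamma(k) / gamma(0). Sigma^2 cancels.
  numerator   = (1)*(-0.492) + (-0.492)*(0.755) + (0.755)*(-0.681) = -1.377615.
  denominator = (1)^2 + (-0.492)^2 + (0.755)^2 + (-0.681)^2 = 2.27585.
  rho(1) = -1.377615 / 2.27585 = -0.6053.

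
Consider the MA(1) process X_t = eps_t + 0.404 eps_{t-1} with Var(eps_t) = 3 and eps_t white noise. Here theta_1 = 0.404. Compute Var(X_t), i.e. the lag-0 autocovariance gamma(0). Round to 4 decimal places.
\gamma(0) = 3.4896

For an MA(q) process X_t = eps_t + sum_i theta_i eps_{t-i} with
Var(eps_t) = sigma^2, the variance is
  gamma(0) = sigma^2 * (1 + sum_i theta_i^2).
  sum_i theta_i^2 = (0.404)^2 = 0.163216.
  gamma(0) = 3 * (1 + 0.163216) = 3 * 1.163216 = 3.489648, which rounds to 3.4896.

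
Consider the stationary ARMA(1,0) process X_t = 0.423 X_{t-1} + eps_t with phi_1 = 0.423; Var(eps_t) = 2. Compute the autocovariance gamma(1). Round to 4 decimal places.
\gamma(1) = 1.0304

Multiply the model equation by X_{t-k} and take expectations. With theta_0 = psi_0 = 1 and psi_j the MA(infinity) weights, this gives
  gamma(k) - sum_i phi_i gamma(k-i) = c_k,
  c_k = sigma^2 * sum_{j=k..q} theta_j psi_{j-k}   (c_k = 0 for k > q),
using gamma(-m) = gamma(m).
Pure AR (q = 0): c_0 = sigma^2 = 2, c_k = 0 for k >= 1.
Equations for k = 0 and k = 1 (AR order 1):
  gamma(0) = phi_1 gamma(1) + c_0
  gamma(1) = phi_1 gamma(0) + c_1
Substituting the second into the first: gamma(0) (1 - phi_1^2) = c_0 + phi_1 c_1, so
  gamma(0) = c_0 / (1 - phi_1^2) = 2 / (1 - (0.423)^2) = 2 / 0.821071 = 2.435843.
  gamma(1) = phi_1 gamma(0) = (0.423)(2.435843) = 1.030362.
Therefore gamma(1) = 1.0304 (to 4 decimal places).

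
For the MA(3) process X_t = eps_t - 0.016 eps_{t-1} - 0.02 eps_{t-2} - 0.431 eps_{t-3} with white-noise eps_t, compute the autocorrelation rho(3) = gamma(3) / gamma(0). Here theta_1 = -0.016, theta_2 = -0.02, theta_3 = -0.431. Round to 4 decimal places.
\rho(3) = -0.3633

For an MA(q) process with theta_0 = 1, the autocovariance is
  gamma(k) = sigma^2 * sum_{i=0..q-k} theta_i * theta_{i+k},
and rho(k) = gamma(k) / gamma(0). Sigma^2 cancels.
  numerator   = (1)*(-0.431) = -0.431.
  denominator = (1)^2 + (-0.016)^2 + (-0.02)^2 + (-0.431)^2 = 1.186417.
  rho(3) = -0.431 / 1.186417 = -0.3633.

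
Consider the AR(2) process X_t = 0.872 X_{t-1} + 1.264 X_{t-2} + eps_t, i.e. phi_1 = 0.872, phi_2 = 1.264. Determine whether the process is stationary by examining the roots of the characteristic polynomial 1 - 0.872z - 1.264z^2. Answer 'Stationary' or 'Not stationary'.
\text{Not stationary}

The AR(p) characteristic polynomial is P(z) = 1 - 0.872z - 1.264z^2.
Stationarity requires all roots to lie outside the unit circle, i.e. |z| > 1 for every root.
Set 1 + (-0.872) z + (-1.264) z^2 = 0, i.e. a z^2 + b z + c = 0 with a = -1.264, b = -0.872, c = 1.
Discriminant D = b^2 - 4ac = (-0.872)^2 - 4*(-1.264)*1 = 0.760384 - (-5.056) = 5.816384.
D >= 0, so the roots are real: z = (-b +/- sqrt(D)) / (2a) = (0.872 +/- 2.411718) / (-2.528).
  z_1 = (0.872 + 2.411718) / (-2.528) = -1.2989,   |z_1| = 1.2989.
  z_2 = (0.872 - 2.411718) / (-2.528) = 0.6091,   |z_2| = 0.6091.
Moduli of all roots: 1.2989, 0.6091.
All moduli strictly greater than 1? No.
Verdict: Not stationary.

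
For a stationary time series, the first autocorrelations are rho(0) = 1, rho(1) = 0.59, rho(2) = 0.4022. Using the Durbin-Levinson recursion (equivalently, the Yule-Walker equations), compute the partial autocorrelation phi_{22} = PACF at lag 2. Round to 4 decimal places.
\phi_{22} = 0.0830

The PACF at lag k is phi_{kk}, the last component of the solution
to the Yule-Walker system G_k phi = r_k where
  (G_k)_{ij} = rho(|i - j|), (r_k)_i = rho(i), i,j = 1..k.
Equivalently, Durbin-Levinson gives phi_{kk} iteratively:
  phi_{11} = rho(1)
  phi_{kk} = [rho(k) - sum_{j=1..k-1} phi_{k-1,j} rho(k-j)]
            / [1 - sum_{j=1..k-1} phi_{k-1,j} rho(j)],
  phi_{k,j} = phi_{k-1,j} - phi_{kk} phi_{k-1,k-j},  j = 1..k-1.
Step k = 1:
  phi_11 = rho(1) = 0.59.
Step k = 2:
  phi_22 = [rho(2) - phi_11 rho(1)] / [1 - phi_11 rho(1)] = [0.4022 - (0.59)(0.59)] / [1 - (0.59)(0.59)]
         = 0.0541 / 0.6519 = 0.083.
Therefore phi_{22} = 0.0830.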